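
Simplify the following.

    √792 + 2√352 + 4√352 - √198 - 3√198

√792 = 6*√22; 2√352 = 8*√22; 4√352 = 16*√22; √198 = 3*√22; 3√198 = 9*√22
Combine: (6 + 8 + 16 - 3 - 9)·√22 = 18*√22

18*√22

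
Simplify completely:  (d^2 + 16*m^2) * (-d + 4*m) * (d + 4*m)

((4*m)+d)((4*m)-d) = -d^2 + 16*m^2; continue pairing.

-d^4 + 256*m^4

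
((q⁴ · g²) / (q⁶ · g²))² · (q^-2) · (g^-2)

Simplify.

Inside the bracket: (q^-2)
Raise to the power 2: (q^-4)
Multiply by (q^-2) · (g^-2): add exponents.

1/(g²*q⁶)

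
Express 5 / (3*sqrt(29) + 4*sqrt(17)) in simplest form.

Multiply numerator and denominator by -4*sqrt(17) + 3*sqrt(29).
Denominator becomes -11; numerator becomes -20*sqrt(17) + 15*sqrt(29).

(-15*sqrt(29) + 20*sqrt(17))/11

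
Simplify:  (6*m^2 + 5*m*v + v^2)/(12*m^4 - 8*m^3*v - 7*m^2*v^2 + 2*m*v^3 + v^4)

Factor: 6*m^2 + 5*m*v + v^2 = (2*m + v)*(3*m + v);  12*m^4 - 8*m^3*v - 7*m^2*v^2 + 2*m*v^3 + v^4 = (-2*m + v)*(3*m + v)*(-m + v)*(2*m + v)
Cancel the common factors (2*m + v), (3*m + v).

1/(2*m^2 - 3*m*v + v^2)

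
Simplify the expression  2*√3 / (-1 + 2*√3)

(2*√3 + 12)/11

Multiply numerator and denominator by -2*√3 - 1.
Denominator becomes -11; numerator becomes -12 - 2*√3.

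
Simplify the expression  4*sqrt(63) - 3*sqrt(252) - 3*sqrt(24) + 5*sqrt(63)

-6*sqrt(6) + 9*sqrt(7)

4*sqrt(63) = 12*sqrt(7); 3*sqrt(252) = 18*sqrt(7); 3*sqrt(24) = 6*sqrt(6); 5*sqrt(63) = 15*sqrt(7)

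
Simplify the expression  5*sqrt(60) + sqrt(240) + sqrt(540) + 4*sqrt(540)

44*sqrt(15)

5*sqrt(60) = 10*sqrt(15); sqrt(240) = 4*sqrt(15); sqrt(540) = 6*sqrt(15); 4*sqrt(540) = 24*sqrt(15)
Combine: (10 + 4 + 6 + 24)·sqrt(15) = 44*sqrt(15)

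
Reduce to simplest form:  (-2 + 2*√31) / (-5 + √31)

(4*√31 + 26)/3

Multiply numerator and denominator by -√31 - 5.
Denominator becomes -6; numerator becomes -52 - 8*√31.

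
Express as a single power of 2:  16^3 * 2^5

2^17

16^3 = 2^12; 2^5 = 2^5
Combine exponents: 2^17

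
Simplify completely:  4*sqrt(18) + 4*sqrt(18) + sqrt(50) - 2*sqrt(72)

17*sqrt(2)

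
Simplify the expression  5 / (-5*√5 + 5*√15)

Multiply numerator and denominator by 5*√5 + 5*√15.
Denominator becomes 250; numerator becomes 25*√5 + 25*√15.

(√5 + √15)/10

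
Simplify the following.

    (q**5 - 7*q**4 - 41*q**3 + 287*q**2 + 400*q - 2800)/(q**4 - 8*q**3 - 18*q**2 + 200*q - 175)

(q**2 - 16)/(q - 1)

Factor: q**5 - 7*q**4 - 41*q**3 + 287*q**2 + 400*q - 2800 = (q + 5)*(q + 4)*(q - 7)*(q - 4)*(q - 5);  q**4 - 8*q**3 - 18*q**2 + 200*q - 175 = (q - 7)*(q - 1)*(q - 5)*(q + 5)
Cancel the common factors (q - 5), (q + 5), (q - 7).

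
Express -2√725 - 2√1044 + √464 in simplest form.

-18*√29

2√725 = 10*√29; 2√1044 = 12*√29; √464 = 4*√29
Combine: (-10 - 12 + 4)·√29 = -18*√29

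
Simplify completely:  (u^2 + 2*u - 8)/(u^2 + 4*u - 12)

(u + 4)/(u + 6)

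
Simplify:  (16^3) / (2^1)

2^11

16^3 = 2^12; 2^1 = 2^1
Combine exponents: 2^11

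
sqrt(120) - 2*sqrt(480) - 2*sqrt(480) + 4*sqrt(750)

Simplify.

6*sqrt(30)

sqrt(120) = 2*sqrt(30); 2*sqrt(480) = 8*sqrt(30); 2*sqrt(480) = 8*sqrt(30); 4*sqrt(750) = 20*sqrt(30)
Combine: (2 - 8 - 8 + 20)·sqrt(30) = 6*sqrt(30)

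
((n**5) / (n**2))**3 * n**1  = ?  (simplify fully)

n**10

Inside the bracket: n**3
Raise to the power 3: n**9
Multiply by n**1: add exponents.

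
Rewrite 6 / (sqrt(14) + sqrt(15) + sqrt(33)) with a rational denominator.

(-9*sqrt(770) - 6*sqrt(33) + 48*sqrt(15) + 51*sqrt(14))/206

Group as (sqrt(14) + sqrt(15)) + sqrt(33); multiply by (sqrt(14) + sqrt(15)) - sqrt(33), then rationalise the remaining surd.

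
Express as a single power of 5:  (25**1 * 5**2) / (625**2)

5**(-4)

25**1 = 5**2; 5**2 = 5**2; 625**2 = 5**8
Combine exponents: 5**(-4)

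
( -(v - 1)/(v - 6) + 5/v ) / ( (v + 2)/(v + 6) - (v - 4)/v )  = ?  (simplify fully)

Numerator: -(v - 1)/(v - 6) + 5/v = (-v² + 6*v - 30)/(v² - 6*v)
Denominator: (v + 2)/(v + 6) - (v - 4)/v = 24/(v² + 6*v)
Divide: ((-v² + 6*v - 30)/(v² - 6*v)) · (v²/24 + v/4) = (-v³ + 6*v - 180)/(24*v - 144)

(-v³ + 6*v - 180)/(24*v - 144)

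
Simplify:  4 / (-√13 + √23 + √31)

Group as (√23 + √31) - √13; multiply by (√23 + √31) + √13, then rationalise the remaining surd.

(-164*√13 + 20*√31 + 84*√23 + 8*√9269)/1171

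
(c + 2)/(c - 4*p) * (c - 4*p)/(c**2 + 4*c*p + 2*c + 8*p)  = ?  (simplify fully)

1/(c + 4*p)

Factor: c**2 + 4*c*p + 2*c + 8*p = (c + 2)*(c + 4*p)
Cancel the common factors (c + 2), (c - 4*p).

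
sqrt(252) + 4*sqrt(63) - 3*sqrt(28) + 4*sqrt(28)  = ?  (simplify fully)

20*sqrt(7)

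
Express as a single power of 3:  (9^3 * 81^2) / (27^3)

3^5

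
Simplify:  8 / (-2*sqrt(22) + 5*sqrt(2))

Multiply numerator and denominator by 5*sqrt(2) + 2*sqrt(22).
Denominator becomes -38; numerator becomes 40*sqrt(2) + 16*sqrt(22).

(-8*sqrt(22) - 20*sqrt(2))/19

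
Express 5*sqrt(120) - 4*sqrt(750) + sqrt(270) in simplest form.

-7*sqrt(30)

5*sqrt(120) = 10*sqrt(30); 4*sqrt(750) = 20*sqrt(30); sqrt(270) = 3*sqrt(30)
Combine: (10 - 20 + 3)·sqrt(30) = -7*sqrt(30)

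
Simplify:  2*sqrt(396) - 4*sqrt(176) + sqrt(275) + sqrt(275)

6*sqrt(11)

2*sqrt(396) = 12*sqrt(11); 4*sqrt(176) = 16*sqrt(11); sqrt(275) = 5*sqrt(11); sqrt(275) = 5*sqrt(11)
Combine: (12 - 16 + 5 + 5)·sqrt(11) = 6*sqrt(11)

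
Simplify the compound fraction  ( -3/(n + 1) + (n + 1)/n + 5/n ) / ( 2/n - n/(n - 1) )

Numerator: -3/(n + 1) + (n + 1)/n + 5/n = (n^2 + 4*n + 6)/(n^2 + n)
Denominator: 2/n - n/(n - 1) = (-n^2 + 2*n - 2)/(n^2 - n)
Divide: ((n^2 + 4*n + 6)/(n^2 + n)) · ((n^2 - n)/(-n^2 + 2*n - 2)) = (-n^3 - 3*n^2 - 2*n + 6)/(n^3 - n^2 + 2)

(-n^3 - 3*n^2 - 2*n + 6)/(n^3 - n^2 + 2)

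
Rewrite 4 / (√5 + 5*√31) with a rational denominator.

Multiply numerator and denominator by -5*√31 + √5.
Denominator becomes -770; numerator becomes -20*√31 + 4*√5.

(-2*√5 + 10*√31)/385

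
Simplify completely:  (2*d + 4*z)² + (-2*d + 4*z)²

8*d² + 32*z²

Write as f((4*z),(2*d)) + f((4*z),-(2*d)) and expand.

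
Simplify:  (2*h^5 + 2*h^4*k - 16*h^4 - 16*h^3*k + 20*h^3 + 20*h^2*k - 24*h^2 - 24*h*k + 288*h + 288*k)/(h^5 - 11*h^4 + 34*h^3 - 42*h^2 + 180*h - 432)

Factor: 2*h^5 + 2*h^4*k - 16*h^4 - 16*h^3*k + 20*h^3 + 20*h^2*k - 24*h^2 - 24*h*k + 288*h + 288*k = 2*(h^2 + 2*h + 6)*(h + k)*(h - 4)*(h - 6);  h^5 - 11*h^4 + 34*h^3 - 42*h^2 + 180*h - 432 = (h - 6)*(h - 3)*(h^2 + 2*h + 6)*(h - 4)
Cancel the common factors (h^2 + 2*h + 6), (h - 6), (h - 4).

(2*h + 2*k)/(h - 3)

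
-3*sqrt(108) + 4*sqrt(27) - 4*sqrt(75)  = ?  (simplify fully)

-26*sqrt(3)

3*sqrt(108) = 18*sqrt(3); 4*sqrt(27) = 12*sqrt(3); 4*sqrt(75) = 20*sqrt(3)
Combine: (-18 + 12 - 20)·sqrt(3) = -26*sqrt(3)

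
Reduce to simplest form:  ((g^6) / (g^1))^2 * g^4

Inside the bracket: g^5
Raise to the power 2: g^10
Multiply by g^4: add exponents.

g^14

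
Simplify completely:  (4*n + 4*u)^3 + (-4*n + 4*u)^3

128*u*(3*n^2 + u^2)

Write as f((4*u),(4*n)) + f((4*u),-(4*n)) and expand.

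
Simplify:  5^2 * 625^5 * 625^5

5^42

5^2 = 5^2; 625^5 = 5^20; 625^5 = 5^20
Combine exponents: 5^42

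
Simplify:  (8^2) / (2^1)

2^5

8^2 = 2^6; 2^1 = 2^1
Combine exponents: 2^5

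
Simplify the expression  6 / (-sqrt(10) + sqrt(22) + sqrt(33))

Group as (sqrt(22) + sqrt(33)) - sqrt(10); multiply by (sqrt(22) + sqrt(33)) + sqrt(10), then rationalise the remaining surd.

(-90*sqrt(10) - 2*sqrt(33) + 42*sqrt(22) + 88*sqrt(15))/293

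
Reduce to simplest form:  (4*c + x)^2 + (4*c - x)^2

Binomially expand both and collect terms in (4*c), x.

32*c^2 + 2*x^2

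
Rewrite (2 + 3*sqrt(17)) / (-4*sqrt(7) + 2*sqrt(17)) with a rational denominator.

(-6*sqrt(119) - 51 - 4*sqrt(7) - 2*sqrt(17))/22

Multiply numerator and denominator by 2*sqrt(17) + 4*sqrt(7).
Denominator becomes -44; numerator becomes 4*sqrt(17) + 8*sqrt(7) + 102 + 12*sqrt(119).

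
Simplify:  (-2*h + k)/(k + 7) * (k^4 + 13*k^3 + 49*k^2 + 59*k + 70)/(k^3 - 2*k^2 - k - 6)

(-2*h*k - 10*h + k^2 + 5*k)/(k - 3)

Factor: k^4 + 13*k^3 + 49*k^2 + 59*k + 70 = (k + 7)*(k + 5)*(k^2 + k + 2);  k^3 - 2*k^2 - k - 6 = (k - 3)*(k^2 + k + 2)
Cancel the common factors (k^2 + k + 2), (k + 7).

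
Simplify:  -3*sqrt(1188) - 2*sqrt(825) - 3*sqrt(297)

-37*sqrt(33)

3*sqrt(1188) = 18*sqrt(33); 2*sqrt(825) = 10*sqrt(33); 3*sqrt(297) = 9*sqrt(33)
Combine: (-18 - 10 - 9)·sqrt(33) = -37*sqrt(33)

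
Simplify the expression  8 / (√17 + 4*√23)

(-8*√17 + 32*√23)/351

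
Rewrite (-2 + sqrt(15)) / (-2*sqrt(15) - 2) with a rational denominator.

Multiply numerator and denominator by -2 + 2*sqrt(15).
Denominator becomes -56; numerator becomes -6*sqrt(15) + 34.

(-17 + 3*sqrt(15))/28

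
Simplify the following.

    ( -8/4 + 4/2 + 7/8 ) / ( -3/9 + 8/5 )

105/152

Numerator: -8/4 + 4/2 + 7/8 = 7/8
Denominator: -3/9 + 8/5 = 19/15
Divide: (7/8) · (15/19) = 105/152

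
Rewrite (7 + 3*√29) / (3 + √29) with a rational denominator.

(-√29 + 33)/10

Multiply numerator and denominator by -√29 + 3.
Denominator becomes -20; numerator becomes -66 + 2*√29.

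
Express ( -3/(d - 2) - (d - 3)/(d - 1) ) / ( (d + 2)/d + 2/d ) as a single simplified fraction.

(-d³ + 2*d² - 3*d)/(d³ + d² - 10*d + 8)

Numerator: -3/(d - 2) - (d - 3)/(d - 1) = (-d² + 2*d - 3)/(d² - 3*d + 2)
Denominator: (d + 2)/d + 2/d = (d + 4)/d
Divide: ((-d² + 2*d - 3)/(d² - 3*d + 2)) · (d/(d + 4)) = (-d³ + 2*d² - 3*d)/(d³ + d² - 10*d + 8)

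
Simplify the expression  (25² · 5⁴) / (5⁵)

25² = 5^4; 5⁴ = 5^4; 5⁵ = 5^5
Combine exponents: 5^3

5^3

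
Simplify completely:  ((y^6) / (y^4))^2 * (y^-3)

y

Inside the bracket: y^2
Raise to the power 2: y^4
Multiply by (y^-3): add exponents.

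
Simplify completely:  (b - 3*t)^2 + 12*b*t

After expansion: b^2 + 6*b*t + 9*t^2 — a perfect-square trinomial.

(b + 3*t)^2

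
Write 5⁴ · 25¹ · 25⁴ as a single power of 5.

5⁴ = 5^4; 25¹ = 5^2; 25⁴ = 5^8
Combine exponents: 5^14

5^14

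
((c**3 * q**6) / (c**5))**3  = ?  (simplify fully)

q**18/c**6

Inside the bracket: (c**-2) * q**6
Raise to the power 3: (c**-6) * q**18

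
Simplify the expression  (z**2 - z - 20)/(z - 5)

z + 4

Factor: z**2 - z - 20 = (z - 5)*(z + 4)
Cancel the common factor (z - 5).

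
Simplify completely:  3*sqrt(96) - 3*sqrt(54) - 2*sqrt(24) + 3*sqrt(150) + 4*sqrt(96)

30*sqrt(6)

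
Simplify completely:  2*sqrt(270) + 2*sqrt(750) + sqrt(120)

18*sqrt(30)

2*sqrt(270) = 6*sqrt(30); 2*sqrt(750) = 10*sqrt(30); sqrt(120) = 2*sqrt(30)
Combine: (6 + 10 + 2)·sqrt(30) = 18*sqrt(30)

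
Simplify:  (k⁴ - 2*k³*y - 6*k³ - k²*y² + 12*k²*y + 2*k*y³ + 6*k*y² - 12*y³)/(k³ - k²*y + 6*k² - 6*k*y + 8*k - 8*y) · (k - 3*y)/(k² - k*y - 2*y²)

(k² - 3*k*y - 6*k + 18*y)/(k² + 6*k + 8)

Factor: k⁴ - 2*k³*y - 6*k³ - k²*y² + 12*k²*y + 2*k*y³ + 6*k*y² - 12*y³ = (k - y)·(k - 2*y)·(k + y)·(k - 6);  k³ - k²*y + 6*k² - 6*k*y + 8*k - 8*y = (k + 2)·(k + 4)·(k - y);  k² - k*y - 2*y² = (k - 2*y)·(k + y)
Cancel the common factors (k + y), (k - y), (k - 2*y).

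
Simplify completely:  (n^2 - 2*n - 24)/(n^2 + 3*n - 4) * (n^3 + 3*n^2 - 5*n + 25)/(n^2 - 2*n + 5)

Factor: n^2 - 2*n - 24 = (n - 6)*(n + 4);  n^2 + 3*n - 4 = (n - 1)*(n + 4);  n^3 + 3*n^2 - 5*n + 25 = (n^2 - 2*n + 5)*(n + 5)
Cancel the common factors (n^2 - 2*n + 5), (n + 4).

(n^2 - n - 30)/(n - 1)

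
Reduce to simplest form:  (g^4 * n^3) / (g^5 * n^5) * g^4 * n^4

Quotient: (g^-1) * (n^-2)
Multiply by g^4 * n^4: add exponents.

g^3*n^2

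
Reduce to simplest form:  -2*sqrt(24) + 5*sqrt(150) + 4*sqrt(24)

29*sqrt(6)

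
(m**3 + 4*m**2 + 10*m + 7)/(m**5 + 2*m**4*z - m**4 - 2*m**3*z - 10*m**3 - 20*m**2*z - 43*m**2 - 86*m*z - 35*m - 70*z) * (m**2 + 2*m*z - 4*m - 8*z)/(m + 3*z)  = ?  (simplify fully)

Factor: m**3 + 4*m**2 + 10*m + 7 = (m + 1)*(m**2 + 3*m + 7);  m**5 + 2*m**4*z - m**4 - 2*m**3*z - 10*m**3 - 20*m**2*z - 43*m**2 - 86*m*z - 35*m - 70*z = (m**2 + 3*m + 7)*(m + 2*z)*(m - 5)*(m + 1);  m**2 + 2*m*z - 4*m - 8*z = (m + 2*z)*(m - 4)
Cancel the common factors (m**2 + 3*m + 7), (m + 2*z), (m + 1).

(m - 4)/(m**2 + 3*m*z - 5*m - 15*z)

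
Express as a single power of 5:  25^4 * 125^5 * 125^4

25^4 = 5^8; 125^5 = 5^15; 125^4 = 5^12
Combine exponents: 5^35

5^35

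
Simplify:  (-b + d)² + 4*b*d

Expanding gives b² + 2*b*d + d², a perfect square.

(b + d)²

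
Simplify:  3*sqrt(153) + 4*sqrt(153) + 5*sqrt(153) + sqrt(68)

3*sqrt(153) = 9*sqrt(17); 4*sqrt(153) = 12*sqrt(17); 5*sqrt(153) = 15*sqrt(17); sqrt(68) = 2*sqrt(17)
Combine: (9 + 12 + 15 + 2)·sqrt(17) = 38*sqrt(17)

38*sqrt(17)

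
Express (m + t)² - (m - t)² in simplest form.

4*m*t

Binomially expand both and collect terms in m, t.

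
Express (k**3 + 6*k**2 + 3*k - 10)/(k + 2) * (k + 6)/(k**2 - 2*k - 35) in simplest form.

(k**2 + 5*k - 6)/(k - 7)

Factor: k**3 + 6*k**2 + 3*k - 10 = (k + 2)*(k - 1)*(k + 5);  k**2 - 2*k - 35 = (k - 7)*(k + 5)
Cancel the common factors (k + 5), (k + 2).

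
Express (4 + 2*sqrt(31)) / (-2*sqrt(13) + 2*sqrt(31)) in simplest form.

(2*sqrt(13) + 2*sqrt(31) + sqrt(403) + 31)/18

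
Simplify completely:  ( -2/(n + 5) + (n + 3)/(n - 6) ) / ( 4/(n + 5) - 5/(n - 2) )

(-n^3 - 4*n^2 - 15*n + 54)/(n^2 + 27*n - 198)

Numerator: -2/(n + 5) + (n + 3)/(n - 6) = (n^2 + 6*n + 27)/(n^2 - n - 30)
Denominator: 4/(n + 5) - 5/(n - 2) = (-n - 33)/(n^2 + 3*n - 10)
Divide: ((n^2 + 6*n + 27)/(n^2 - n - 30)) · ((n^2 + 3*n - 10)/(-n - 33)) = (-n^3 - 4*n^2 - 15*n + 54)/(n^2 + 27*n - 198)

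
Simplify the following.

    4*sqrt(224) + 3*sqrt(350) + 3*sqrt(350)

4*sqrt(224) = 16*sqrt(14); 3*sqrt(350) = 15*sqrt(14); 3*sqrt(350) = 15*sqrt(14)
Combine: (16 + 15 + 15)·sqrt(14) = 46*sqrt(14)

46*sqrt(14)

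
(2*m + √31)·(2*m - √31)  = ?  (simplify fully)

4*m² - 31

Difference of squares with P = 2*m, Q = √31.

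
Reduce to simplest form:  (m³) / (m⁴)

Quotient: (m^-1)

1/m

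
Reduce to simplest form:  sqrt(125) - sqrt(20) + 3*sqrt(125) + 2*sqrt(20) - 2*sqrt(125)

12*sqrt(5)

sqrt(125) = 5*sqrt(5); sqrt(20) = 2*sqrt(5); 3*sqrt(125) = 15*sqrt(5); 2*sqrt(20) = 4*sqrt(5); 2*sqrt(125) = 10*sqrt(5)
Combine: (5 - 2 + 15 + 4 - 10)·sqrt(5) = 12*sqrt(5)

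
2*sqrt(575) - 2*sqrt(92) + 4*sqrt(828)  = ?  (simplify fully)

2*sqrt(575) = 10*sqrt(23); 2*sqrt(92) = 4*sqrt(23); 4*sqrt(828) = 24*sqrt(23)
Combine: (10 - 4 + 24)·sqrt(23) = 30*sqrt(23)

30*sqrt(23)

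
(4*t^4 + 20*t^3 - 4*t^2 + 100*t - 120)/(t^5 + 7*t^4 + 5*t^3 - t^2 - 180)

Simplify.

(4*t - 4)/(t^2 + t - 6)

Factor: 4*t^4 + 20*t^3 - 4*t^2 + 100*t - 120 = 4*(t - 1)*(t + 6)*(t^2 + 5);  t^5 + 7*t^4 + 5*t^3 - t^2 - 180 = (t + 6)*(t^2 + 5)*(t - 2)*(t + 3)
Cancel the common factors (t^2 + 5), (t + 6).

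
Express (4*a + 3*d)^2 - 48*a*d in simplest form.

(4*a - 3*d)^2

Expanding gives 16*a^2 - 24*a*d + 9*d^2, a perfect square.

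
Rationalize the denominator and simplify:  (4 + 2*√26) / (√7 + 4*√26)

(-2*√182 - 4*√7 + 16*√26 + 208)/409

Multiply numerator and denominator by -√7 + 4*√26.
Denominator becomes 409; numerator becomes -2*√182 - 4*√7 + 16*√26 + 208.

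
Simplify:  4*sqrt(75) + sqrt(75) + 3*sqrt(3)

28*sqrt(3)

4*sqrt(75) = 20*sqrt(3); sqrt(75) = 5*sqrt(3); 3*sqrt(3) = 3*sqrt(3)
Combine: (20 + 5 + 3)·sqrt(3) = 28*sqrt(3)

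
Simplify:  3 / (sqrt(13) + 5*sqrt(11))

Multiply numerator and denominator by -sqrt(13) + 5*sqrt(11).
Denominator becomes 262; numerator becomes -3*sqrt(13) + 15*sqrt(11).

(-3*sqrt(13) + 15*sqrt(11))/262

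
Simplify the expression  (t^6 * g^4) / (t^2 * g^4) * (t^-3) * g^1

Quotient: t^4
Multiply by (t^-3) * g^1: add exponents.

g*t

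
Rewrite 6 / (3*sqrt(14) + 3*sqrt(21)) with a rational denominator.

(-2*sqrt(14) + 2*sqrt(21))/7

Multiply numerator and denominator by -3*sqrt(21) + 3*sqrt(14).
Denominator becomes -63; numerator becomes -18*sqrt(21) + 18*sqrt(14).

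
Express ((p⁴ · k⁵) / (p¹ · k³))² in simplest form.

Inside the bracket: p³ · k²
Raise to the power 2: p⁶ · k⁴

k⁴*p⁶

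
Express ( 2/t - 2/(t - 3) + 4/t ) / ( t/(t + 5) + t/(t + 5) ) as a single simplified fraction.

(2*t**2 + t - 45)/(t**3 - 3*t**2)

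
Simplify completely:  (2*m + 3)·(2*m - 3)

Difference of squares with P = 2*m, Q = 3.

4*m² - 9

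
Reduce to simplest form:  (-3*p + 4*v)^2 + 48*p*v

Expand the square and combine the 48*p*v term.

(3*p + 4*v)^2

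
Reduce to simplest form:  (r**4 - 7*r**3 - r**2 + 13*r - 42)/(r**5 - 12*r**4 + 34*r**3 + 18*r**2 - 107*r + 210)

Factor: r**4 - 7*r**3 - r**2 + 13*r - 42 = (r + 2)*(r - 7)*(r**2 - 2*r + 3);  r**5 - 12*r**4 + 34*r**3 + 18*r**2 - 107*r + 210 = (r + 2)*(r**2 - 2*r + 3)*(r - 5)*(r - 7)
Cancel the common factors (r**2 - 2*r + 3), (r - 7), (r + 2).

1/(r - 5)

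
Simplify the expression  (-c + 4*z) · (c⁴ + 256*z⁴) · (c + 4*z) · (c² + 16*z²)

((4*z)+c)((4*z)-c) = -c² + 16*z²; continue pairing.

-c⁸ + 65536*z⁸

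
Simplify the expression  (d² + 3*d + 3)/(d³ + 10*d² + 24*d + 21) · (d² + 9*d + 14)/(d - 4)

(d + 2)/(d - 4)

Factor: d³ + 10*d² + 24*d + 21 = (d² + 3*d + 3)·(d + 7);  d² + 9*d + 14 = (d + 2)·(d + 7)
Cancel the common factors (d² + 3*d + 3), (d + 7).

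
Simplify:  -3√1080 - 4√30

-22*√30

3√1080 = 18*√30; 4√30 = 4*√30
Combine: (-18 - 4)·√30 = -22*√30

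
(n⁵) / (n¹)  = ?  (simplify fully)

Quotient: n⁴

n⁴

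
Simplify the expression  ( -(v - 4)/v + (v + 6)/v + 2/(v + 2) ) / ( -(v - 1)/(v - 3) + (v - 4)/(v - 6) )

(6*v³ - 44*v² + 18*v + 180)/(3*v² + 6*v)

Numerator: -(v - 4)/v + (v + 6)/v + 2/(v + 2) = (12*v + 20)/(v² + 2*v)
Denominator: -(v - 1)/(v - 3) + (v - 4)/(v - 6) = 6/(v² - 9*v + 18)
Divide: ((12*v + 20)/(v² + 2*v)) · (v²/6 - 3*v/2 + 3) = (6*v³ - 44*v² + 18*v + 180)/(3*v² + 6*v)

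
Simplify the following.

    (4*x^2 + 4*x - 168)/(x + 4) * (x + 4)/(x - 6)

Factor: 4*x^2 + 4*x - 168 = 4*(x - 6)*(x + 7)
Cancel the common factors (x + 4), (x - 6).

4*x + 28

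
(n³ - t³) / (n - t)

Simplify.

n² + n*t + t²

n^3 - t^3 = (n - t)(n² + n*t + t²).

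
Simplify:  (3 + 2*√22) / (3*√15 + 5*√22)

Multiply numerator and denominator by -3*√15 + 5*√22.
Denominator becomes 415; numerator becomes -6*√330 - 9*√15 + 15*√22 + 220.

(-6*√330 - 9*√15 + 15*√22 + 220)/415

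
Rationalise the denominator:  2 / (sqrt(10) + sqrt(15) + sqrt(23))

Group as (sqrt(10) + sqrt(15)) + sqrt(23); multiply by (sqrt(10) + sqrt(15)) - sqrt(23), then rationalise the remaining surd.

(-5*sqrt(138) + sqrt(23) + 9*sqrt(15) + 14*sqrt(10))/149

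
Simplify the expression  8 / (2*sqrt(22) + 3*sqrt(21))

(-16*sqrt(22) + 24*sqrt(21))/101

Multiply numerator and denominator by -3*sqrt(21) + 2*sqrt(22).
Denominator becomes -101; numerator becomes -24*sqrt(21) + 16*sqrt(22).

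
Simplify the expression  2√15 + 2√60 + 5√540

2√15 = 2*√15; 2√60 = 4*√15; 5√540 = 30*√15
Combine: (2 + 4 + 30)·√15 = 36*√15

36*√15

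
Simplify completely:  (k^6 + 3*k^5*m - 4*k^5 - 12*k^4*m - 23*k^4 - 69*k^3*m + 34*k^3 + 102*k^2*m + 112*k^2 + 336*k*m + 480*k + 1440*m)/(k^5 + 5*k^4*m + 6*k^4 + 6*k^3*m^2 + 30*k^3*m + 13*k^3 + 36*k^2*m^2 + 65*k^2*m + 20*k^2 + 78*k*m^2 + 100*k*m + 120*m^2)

(k^2 - 10*k + 24)/(k + 2*m)

Factor: k^6 + 3*k^5*m - 4*k^5 - 12*k^4*m - 23*k^4 - 69*k^3*m + 34*k^3 + 102*k^2*m + 112*k^2 + 336*k*m + 480*k + 1440*m = (k - 4)*(k - 6)*(k^2 + 2*k + 5)*(k + 3*m)*(k + 4);  k^5 + 5*k^4*m + 6*k^4 + 6*k^3*m^2 + 30*k^3*m + 13*k^3 + 36*k^2*m^2 + 65*k^2*m + 20*k^2 + 78*k*m^2 + 100*k*m + 120*m^2 = (k + 4)*(k^2 + 2*k + 5)*(k + 3*m)*(k + 2*m)
Cancel the common factors (k^2 + 2*k + 5), (k + 3*m), (k + 4).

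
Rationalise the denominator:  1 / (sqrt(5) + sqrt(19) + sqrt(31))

(-2*sqrt(2945) - 7*sqrt(31) + 17*sqrt(19) + 45*sqrt(5))/331

Group as (sqrt(19) + sqrt(31)) + sqrt(5); multiply by (sqrt(19) + sqrt(31)) - sqrt(5), then rationalise the remaining surd.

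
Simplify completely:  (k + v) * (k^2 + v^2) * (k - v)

Pair the conjugate factors: (k+v)(k-v) = k^2 - v^2, then repeat with the next factor.

k^4 - v^4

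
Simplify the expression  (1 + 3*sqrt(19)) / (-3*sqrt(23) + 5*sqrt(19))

(3*sqrt(23) + 5*sqrt(19) + 9*sqrt(437) + 285)/268

Multiply numerator and denominator by 3*sqrt(23) + 5*sqrt(19).
Denominator becomes 268; numerator becomes 3*sqrt(23) + 5*sqrt(19) + 9*sqrt(437) + 285.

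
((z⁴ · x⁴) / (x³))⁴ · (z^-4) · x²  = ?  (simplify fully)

Inside the bracket: z⁴ · x¹
Raise to the power 4: z^16 · x⁴
Multiply by (z^-4) · x²: add exponents.

x⁶*z^12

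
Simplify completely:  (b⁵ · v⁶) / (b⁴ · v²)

b*v⁴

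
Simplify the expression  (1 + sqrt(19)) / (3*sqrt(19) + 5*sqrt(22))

Multiply numerator and denominator by -5*sqrt(22) + 3*sqrt(19).
Denominator becomes -379; numerator becomes -5*sqrt(418) - 5*sqrt(22) + 3*sqrt(19) + 57.

(-57 - 3*sqrt(19) + 5*sqrt(22) + 5*sqrt(418))/379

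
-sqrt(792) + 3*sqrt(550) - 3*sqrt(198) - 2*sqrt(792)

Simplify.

-12*sqrt(22)

sqrt(792) = 6*sqrt(22); 3*sqrt(550) = 15*sqrt(22); 3*sqrt(198) = 9*sqrt(22); 2*sqrt(792) = 12*sqrt(22)
Combine: (-6 + 15 - 9 - 12)·sqrt(22) = -12*sqrt(22)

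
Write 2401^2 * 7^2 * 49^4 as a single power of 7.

7^18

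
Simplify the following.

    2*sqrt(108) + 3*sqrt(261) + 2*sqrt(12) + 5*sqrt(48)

9*sqrt(29) + 36*sqrt(3)

2*sqrt(108) = 12*sqrt(3); 3*sqrt(261) = 9*sqrt(29); 2*sqrt(12) = 4*sqrt(3); 5*sqrt(48) = 20*sqrt(3)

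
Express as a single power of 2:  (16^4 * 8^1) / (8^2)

16^4 = 2^16; 8^1 = 2^3; 8^2 = 2^6
Combine exponents: 2^13

2^13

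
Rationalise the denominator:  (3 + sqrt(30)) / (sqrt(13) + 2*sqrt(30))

(-sqrt(390) - 3*sqrt(13) + 6*sqrt(30) + 60)/107

Multiply numerator and denominator by -sqrt(13) + 2*sqrt(30).
Denominator becomes 107; numerator becomes -sqrt(390) - 3*sqrt(13) + 6*sqrt(30) + 60.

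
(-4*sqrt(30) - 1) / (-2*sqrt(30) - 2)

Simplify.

(-3*sqrt(30) + 119)/58

Multiply numerator and denominator by -2 + 2*sqrt(30).
Denominator becomes -116; numerator becomes -238 + 6*sqrt(30).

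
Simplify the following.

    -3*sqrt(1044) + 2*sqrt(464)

3*sqrt(1044) = 18*sqrt(29); 2*sqrt(464) = 8*sqrt(29)
Combine: (-18 + 8)·sqrt(29) = -10*sqrt(29)

-10*sqrt(29)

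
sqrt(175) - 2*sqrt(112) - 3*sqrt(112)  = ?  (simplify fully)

-15*sqrt(7)

sqrt(175) = 5*sqrt(7); 2*sqrt(112) = 8*sqrt(7); 3*sqrt(112) = 12*sqrt(7)
Combine: (5 - 8 - 12)·sqrt(7) = -15*sqrt(7)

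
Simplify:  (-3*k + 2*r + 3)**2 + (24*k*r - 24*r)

(3*k + 2*r - 3)**2

After expansion: 9*k**2 + 12*k*r - 18*k + 4*r**2 - 12*r + 9 — a perfect-square trinomial.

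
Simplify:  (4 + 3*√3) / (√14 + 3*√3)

(-3*√42 - 4*√14 + 12*√3 + 27)/13

Multiply numerator and denominator by -√14 + 3*√3.
Denominator becomes 13; numerator becomes -3*√42 - 4*√14 + 12*√3 + 27.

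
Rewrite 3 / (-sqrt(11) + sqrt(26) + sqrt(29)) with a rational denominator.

Group as (sqrt(26) + sqrt(29)) - sqrt(11); multiply by (sqrt(26) + sqrt(29)) + sqrt(11), then rationalise the remaining surd.

(-22*sqrt(11) + 4*sqrt(29) + 7*sqrt(26) + sqrt(8294))/180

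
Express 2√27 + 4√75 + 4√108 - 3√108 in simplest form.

32*√3

2√27 = 6*√3; 4√75 = 20*√3; 4√108 = 24*√3; 3√108 = 18*√3
Combine: (6 + 20 + 24 - 18)·√3 = 32*√3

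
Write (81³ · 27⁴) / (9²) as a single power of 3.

3^20

81³ = 3^12; 27⁴ = 3^12; 9² = 3^4
Combine exponents: 3^20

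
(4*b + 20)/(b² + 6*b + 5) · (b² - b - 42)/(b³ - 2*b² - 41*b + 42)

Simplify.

4/(b² - 1)

Factor: 4*b + 20 = 4·(b + 5);  b² + 6*b + 5 = (b + 1)·(b + 5);  b² - b - 42 = (b + 6)·(b - 7);  b³ - 2*b² - 41*b + 42 = (b - 7)·(b - 1)·(b + 6)
Cancel the common factors (b - 7), (b + 6), (b + 5).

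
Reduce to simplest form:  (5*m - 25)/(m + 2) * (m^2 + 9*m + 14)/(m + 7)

5*m - 25

Factor: 5*m - 25 = 5*(m - 5);  m^2 + 9*m + 14 = (m + 2)*(m + 7)
Cancel the common factors (m + 2), (m + 7).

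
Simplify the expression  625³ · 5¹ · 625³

5^25

625³ = 5^12; 5¹ = 5^1; 625³ = 5^12
Combine exponents: 5^25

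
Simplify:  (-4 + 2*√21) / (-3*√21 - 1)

Multiply numerator and denominator by -1 + 3*√21.
Denominator becomes -188; numerator becomes -14*√21 + 130.

(-65 + 7*√21)/94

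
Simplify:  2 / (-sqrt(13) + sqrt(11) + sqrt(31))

(-58*sqrt(13) - 14*sqrt(31) + 66*sqrt(11) + 4*sqrt(4433))/523

Group as (sqrt(11) + sqrt(31)) - sqrt(13); multiply by (sqrt(11) + sqrt(31)) + sqrt(13), then rationalise the remaining surd.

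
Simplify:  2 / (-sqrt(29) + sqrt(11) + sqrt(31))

(-26*sqrt(29) + 18*sqrt(31) + 98*sqrt(11) + 4*sqrt(9889))/1195

Group as (sqrt(11) + sqrt(31)) - sqrt(29); multiply by (sqrt(11) + sqrt(31)) + sqrt(29), then rationalise the remaining surd.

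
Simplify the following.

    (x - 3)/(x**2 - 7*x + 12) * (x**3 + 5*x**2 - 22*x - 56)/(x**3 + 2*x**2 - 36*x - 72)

(x + 7)/(x**2 - 36)

Factor: x**2 - 7*x + 12 = (x - 3)*(x - 4);  x**3 + 5*x**2 - 22*x - 56 = (x + 7)*(x - 4)*(x + 2);  x**3 + 2*x**2 - 36*x - 72 = (x + 2)*(x - 6)*(x + 6)
Cancel the common factors (x - 3), (x - 4), (x + 2).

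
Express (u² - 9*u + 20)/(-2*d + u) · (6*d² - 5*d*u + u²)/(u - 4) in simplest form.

-3*d*u + 15*d + u² - 5*u

Factor: u² - 9*u + 20 = (u - 5)·(u - 4);  6*d² - 5*d*u + u² = (-2*d + u)·(-3*d + u)
Cancel the common factors (-2*d + u), (u - 4).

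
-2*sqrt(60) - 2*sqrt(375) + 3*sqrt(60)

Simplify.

2*sqrt(60) = 4*sqrt(15); 2*sqrt(375) = 10*sqrt(15); 3*sqrt(60) = 6*sqrt(15)
Combine: (-4 - 10 + 6)·sqrt(15) = -8*sqrt(15)

-8*sqrt(15)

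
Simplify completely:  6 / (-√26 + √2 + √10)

(-21*√26 - 27*√10 - 51*√2 - 6*√130)/29

Group as (√2 + √10) - √26; multiply by (√2 + √10) + √26, then rationalise the remaining surd.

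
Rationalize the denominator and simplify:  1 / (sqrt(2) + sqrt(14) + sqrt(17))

(-4*sqrt(119) - sqrt(17) + 5*sqrt(14) + 29*sqrt(2))/111

Group as (sqrt(14) + sqrt(17)) + sqrt(2); multiply by (sqrt(14) + sqrt(17)) - sqrt(2), then rationalise the remaining surd.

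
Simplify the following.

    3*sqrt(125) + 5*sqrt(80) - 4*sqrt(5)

3*sqrt(125) = 15*sqrt(5); 5*sqrt(80) = 20*sqrt(5); 4*sqrt(5) = 4*sqrt(5)
Combine: (15 + 20 - 4)·sqrt(5) = 31*sqrt(5)

31*sqrt(5)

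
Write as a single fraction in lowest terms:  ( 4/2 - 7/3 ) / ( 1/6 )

-2

Numerator: 4/2 - 7/3 = -1/3
Denominator: 1/6 = 1/6
Divide: (-1/3) · (6) = -2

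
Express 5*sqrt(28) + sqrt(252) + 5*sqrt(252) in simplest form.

5*sqrt(28) = 10*sqrt(7); sqrt(252) = 6*sqrt(7); 5*sqrt(252) = 30*sqrt(7)
Combine: (10 + 6 + 30)·sqrt(7) = 46*sqrt(7)

46*sqrt(7)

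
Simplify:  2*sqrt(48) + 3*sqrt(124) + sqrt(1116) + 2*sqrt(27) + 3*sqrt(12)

20*sqrt(3) + 12*sqrt(31)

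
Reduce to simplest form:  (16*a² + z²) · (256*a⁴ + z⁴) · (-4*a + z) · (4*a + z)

-65536*a⁸ + z⁸

Telescope via difference of squares: (z+(4*a))(z-(4*a)) = -16*a² + z², then repeat with the next factor.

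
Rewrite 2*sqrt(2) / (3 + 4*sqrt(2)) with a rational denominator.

Multiply numerator and denominator by -4*sqrt(2) + 3.
Denominator becomes -23; numerator becomes -16 + 6*sqrt(2).

(-6*sqrt(2) + 16)/23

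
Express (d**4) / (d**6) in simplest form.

d**(-2)

Quotient: (d**-2)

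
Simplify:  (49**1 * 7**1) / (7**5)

7**(-2)

49**1 = 7**2; 7**1 = 7**1; 7**5 = 7**5
Combine exponents: 7**(-2)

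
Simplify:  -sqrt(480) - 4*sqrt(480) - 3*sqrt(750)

sqrt(480) = 4*sqrt(30); 4*sqrt(480) = 16*sqrt(30); 3*sqrt(750) = 15*sqrt(30)
Combine: (-4 - 16 - 15)·sqrt(30) = -35*sqrt(30)

-35*sqrt(30)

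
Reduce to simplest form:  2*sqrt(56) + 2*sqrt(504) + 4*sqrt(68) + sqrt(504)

8*sqrt(17) + 22*sqrt(14)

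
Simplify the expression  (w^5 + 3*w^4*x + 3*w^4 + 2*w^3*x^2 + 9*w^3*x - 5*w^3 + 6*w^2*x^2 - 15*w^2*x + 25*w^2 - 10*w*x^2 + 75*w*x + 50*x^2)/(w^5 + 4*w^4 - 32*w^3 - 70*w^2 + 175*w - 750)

(w^2 + 3*w*x + 2*x^2)/(w^2 + w - 30)

Factor: w^5 + 3*w^4*x + 3*w^4 + 2*w^3*x^2 + 9*w^3*x - 5*w^3 + 6*w^2*x^2 - 15*w^2*x + 25*w^2 - 10*w*x^2 + 75*w*x + 50*x^2 = (w + x)*(w + 2*x)*(w^2 - 2*w + 5)*(w + 5);  w^5 + 4*w^4 - 32*w^3 - 70*w^2 + 175*w - 750 = (w + 5)*(w^2 - 2*w + 5)*(w - 5)*(w + 6)
Cancel the common factors (w^2 - 2*w + 5), (w + 5).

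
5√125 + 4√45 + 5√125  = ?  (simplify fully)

62*√5

5√125 = 25*√5; 4√45 = 12*√5; 5√125 = 25*√5
Combine: (25 + 12 + 25)·√5 = 62*√5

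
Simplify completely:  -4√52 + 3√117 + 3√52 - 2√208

4√52 = 8*√13; 3√117 = 9*√13; 3√52 = 6*√13; 2√208 = 8*√13
Combine: (-8 + 9 + 6 - 8)·√13 = -√13

-√13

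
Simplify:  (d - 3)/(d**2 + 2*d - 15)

Factor: d**2 + 2*d - 15 = (d - 3)*(d + 5)
Cancel the common factor (d - 3).

1/(d + 5)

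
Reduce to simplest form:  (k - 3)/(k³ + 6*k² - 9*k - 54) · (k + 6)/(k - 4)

1/(k² - k - 12)

Factor: k³ + 6*k² - 9*k - 54 = (k + 6)·(k + 3)·(k - 3)
Cancel the common factors (k - 3), (k + 6).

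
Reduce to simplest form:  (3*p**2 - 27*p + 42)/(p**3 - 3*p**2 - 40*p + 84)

Factor: 3*p**2 - 27*p + 42 = 3*(p - 2)*(p - 7);  p**3 - 3*p**2 - 40*p + 84 = (p - 7)*(p + 6)*(p - 2)
Cancel the common factors (p - 7), (p - 2).

3/(p + 6)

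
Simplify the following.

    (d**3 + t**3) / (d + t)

d**2 - d*t + t**2

d**3 + t**3 = (d + t)(d**2 - d*t + t**2).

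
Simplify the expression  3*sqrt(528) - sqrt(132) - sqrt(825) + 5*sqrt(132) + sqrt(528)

19*sqrt(33)

3*sqrt(528) = 12*sqrt(33); sqrt(132) = 2*sqrt(33); sqrt(825) = 5*sqrt(33); 5*sqrt(132) = 10*sqrt(33); sqrt(528) = 4*sqrt(33)
Combine: (12 - 2 - 5 + 10 + 4)·sqrt(33) = 19*sqrt(33)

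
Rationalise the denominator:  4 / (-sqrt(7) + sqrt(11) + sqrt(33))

Group as (sqrt(11) + sqrt(33)) - sqrt(7); multiply by (sqrt(11) + sqrt(33)) + sqrt(7), then rationalise the remaining surd.

(-148*sqrt(7) - 60*sqrt(33) + 116*sqrt(11) + 88*sqrt(21))/83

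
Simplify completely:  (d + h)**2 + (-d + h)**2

2*d**2 + 2*h**2

Binomially expand both and collect terms in h, d.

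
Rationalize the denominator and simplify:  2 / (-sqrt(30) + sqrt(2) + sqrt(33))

(-10*sqrt(30) - 2*sqrt(33) + 122*sqrt(2) + 24*sqrt(55))/239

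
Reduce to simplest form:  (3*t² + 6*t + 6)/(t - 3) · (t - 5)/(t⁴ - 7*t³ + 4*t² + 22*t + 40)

3/(t² - 7*t + 12)

Factor: 3*t² + 6*t + 6 = 3·(t² + 2*t + 2);  t⁴ - 7*t³ + 4*t² + 22*t + 40 = (t² + 2*t + 2)·(t - 4)·(t - 5)
Cancel the common factors (t² + 2*t + 2), (t - 5).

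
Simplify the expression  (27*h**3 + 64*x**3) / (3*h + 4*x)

9*h**2 - 12*h*x + 16*x**2

(4*x)**3 + (3*h)**3 = (3*h + 4*x)(9*h**2 - 12*h*x + 16*x**2).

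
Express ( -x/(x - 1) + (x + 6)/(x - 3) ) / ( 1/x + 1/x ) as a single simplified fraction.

(4*x**2 - 3*x)/(x**2 - 4*x + 3)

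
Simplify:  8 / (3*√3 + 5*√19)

Multiply numerator and denominator by -5*√19 + 3*√3.
Denominator becomes -448; numerator becomes -40*√19 + 24*√3.

(-3*√3 + 5*√19)/56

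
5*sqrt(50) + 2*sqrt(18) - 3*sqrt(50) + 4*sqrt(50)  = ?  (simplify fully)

5*sqrt(50) = 25*sqrt(2); 2*sqrt(18) = 6*sqrt(2); 3*sqrt(50) = 15*sqrt(2); 4*sqrt(50) = 20*sqrt(2)
Combine: (25 + 6 - 15 + 20)·sqrt(2) = 36*sqrt(2)

36*sqrt(2)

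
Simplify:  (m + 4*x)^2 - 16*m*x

After expansion: m^2 - 8*m*x + 16*x^2 — a perfect-square trinomial.

(m - 4*x)^2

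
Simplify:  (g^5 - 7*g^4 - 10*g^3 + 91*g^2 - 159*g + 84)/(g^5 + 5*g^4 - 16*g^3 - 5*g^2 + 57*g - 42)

(g^2 - 3*g - 28)/(g^2 + 9*g + 14)

Factor: g^5 - 7*g^4 - 10*g^3 + 91*g^2 - 159*g + 84 = (g^2 - 3*g + 3)*(g - 7)*(g + 4)*(g - 1);  g^5 + 5*g^4 - 16*g^3 - 5*g^2 + 57*g - 42 = (g + 7)*(g + 2)*(g^2 - 3*g + 3)*(g - 1)
Cancel the common factors (g^2 - 3*g + 3), (g - 1).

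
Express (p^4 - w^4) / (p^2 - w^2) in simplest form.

p^2 + w^2

Difference of fourth powers: factor out (p^2 - w^2).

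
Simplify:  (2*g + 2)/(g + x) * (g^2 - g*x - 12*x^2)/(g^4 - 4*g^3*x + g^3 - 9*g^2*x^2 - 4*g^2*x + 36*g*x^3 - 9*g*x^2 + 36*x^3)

Factor: 2*g + 2 = 2*(g + 1);  g^2 - g*x - 12*x^2 = (g - 4*x)*(g + 3*x);  g^4 - 4*g^3*x + g^3 - 9*g^2*x^2 - 4*g^2*x + 36*g*x^3 - 9*g*x^2 + 36*x^3 = (g - 3*x)*(g + 1)*(g - 4*x)*(g + 3*x)
Cancel the common factors (g + 1), (g - 4*x), (g + 3*x).

-2/(-g^2 + 2*g*x + 3*x^2)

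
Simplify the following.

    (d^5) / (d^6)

Quotient: (d^-1)

1/d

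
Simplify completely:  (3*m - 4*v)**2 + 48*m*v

Expand the square and combine the 48*m*v term.

(3*m + 4*v)**2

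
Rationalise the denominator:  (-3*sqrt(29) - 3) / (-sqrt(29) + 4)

Multiply numerator and denominator by 4 + sqrt(29).
Denominator becomes -13; numerator becomes -99 - 15*sqrt(29).

(15*sqrt(29) + 99)/13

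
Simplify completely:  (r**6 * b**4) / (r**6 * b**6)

Quotient: (b**-2)

b**(-2)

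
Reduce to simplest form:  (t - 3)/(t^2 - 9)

1/(t + 3)

Factor: t^2 - 9 = (t - 3)*(t + 3)
Cancel the common factor (t - 3).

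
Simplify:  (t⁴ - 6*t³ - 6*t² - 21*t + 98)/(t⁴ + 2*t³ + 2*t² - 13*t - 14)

(t - 7)/(t + 1)

Factor: t⁴ - 6*t³ - 6*t² - 21*t + 98 = (t - 7)·(t - 2)·(t² + 3*t + 7);  t⁴ + 2*t³ + 2*t² - 13*t - 14 = (t + 1)·(t² + 3*t + 7)·(t - 2)
Cancel the common factors (t² + 3*t + 7), (t - 2).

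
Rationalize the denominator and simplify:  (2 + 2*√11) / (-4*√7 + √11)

(-8*√77 - 22 - 8*√7 - 2*√11)/101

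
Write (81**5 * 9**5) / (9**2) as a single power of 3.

3**26

81**5 = 3**20; 9**5 = 3**10; 9**2 = 3**4
Combine exponents: 3**26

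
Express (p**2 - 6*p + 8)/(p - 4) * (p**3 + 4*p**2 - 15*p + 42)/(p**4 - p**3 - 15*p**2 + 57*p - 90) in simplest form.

Factor: p**2 - 6*p + 8 = (p - 4)*(p - 2);  p**3 + 4*p**2 - 15*p + 42 = (p + 7)*(p**2 - 3*p + 6);  p**4 - p**3 - 15*p**2 + 57*p - 90 = (p**2 - 3*p + 6)*(p + 5)*(p - 3)
Cancel the common factors (p**2 - 3*p + 6), (p - 4).

(p**2 + 5*p - 14)/(p**2 + 2*p - 15)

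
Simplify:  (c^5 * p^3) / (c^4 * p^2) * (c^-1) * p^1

p^2

Quotient: c^1 * p^1
Multiply by (c^-1) * p^1: add exponents.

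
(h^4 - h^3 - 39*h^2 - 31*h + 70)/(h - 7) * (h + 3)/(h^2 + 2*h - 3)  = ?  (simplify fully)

h^2 + 7*h + 10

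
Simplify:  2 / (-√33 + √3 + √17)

(26*√33 + 38*√17 + 94*√3 + 12*√187)/35

Group as (√3 + √17) - √33; multiply by (√3 + √17) + √33, then rationalise the remaining surd.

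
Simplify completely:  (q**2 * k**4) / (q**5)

Quotient: (q**-3) * k**4

k**4/q**3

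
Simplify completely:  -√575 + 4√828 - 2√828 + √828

13*√23

√575 = 5*√23; 4√828 = 24*√23; 2√828 = 12*√23; √828 = 6*√23
Combine: (-5 + 24 - 12 + 6)·√23 = 13*√23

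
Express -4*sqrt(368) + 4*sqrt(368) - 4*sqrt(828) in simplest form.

4*sqrt(368) = 16*sqrt(23); 4*sqrt(368) = 16*sqrt(23); 4*sqrt(828) = 24*sqrt(23)
Combine: (-16 + 16 - 24)·sqrt(23) = -24*sqrt(23)

-24*sqrt(23)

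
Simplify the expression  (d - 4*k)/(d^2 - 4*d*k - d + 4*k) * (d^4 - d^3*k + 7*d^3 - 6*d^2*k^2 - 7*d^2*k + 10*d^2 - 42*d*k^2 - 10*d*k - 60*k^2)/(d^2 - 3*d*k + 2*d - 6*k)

(d^2 + 2*d*k + 5*d + 10*k)/(d - 1)

Factor: d^2 - 4*d*k - d + 4*k = (d - 1)*(d - 4*k);  d^4 - d^3*k + 7*d^3 - 6*d^2*k^2 - 7*d^2*k + 10*d^2 - 42*d*k^2 - 10*d*k - 60*k^2 = (d + 2*k)*(d - 3*k)*(d + 5)*(d + 2);  d^2 - 3*d*k + 2*d - 6*k = (d - 3*k)*(d + 2)
Cancel the common factors (d - 3*k), (d - 4*k), (d + 2).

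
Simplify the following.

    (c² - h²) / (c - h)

c² - h² factors as (c - h)*(c + h).

c + h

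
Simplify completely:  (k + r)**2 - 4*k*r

(k - r)**2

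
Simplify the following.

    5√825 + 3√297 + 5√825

5√825 = 25*√33; 3√297 = 9*√33; 5√825 = 25*√33
Combine: (25 + 9 + 25)·√33 = 59*√33

59*√33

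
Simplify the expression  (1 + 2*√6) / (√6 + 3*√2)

(-12 - √6 + 3*√2 + 12*√3)/12

Multiply numerator and denominator by -3*√2 + √6.
Denominator becomes -12; numerator becomes -12*√3 - 3*√2 + √6 + 12.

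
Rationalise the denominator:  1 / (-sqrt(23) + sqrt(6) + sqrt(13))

(2*sqrt(23) + 8*sqrt(13) + 15*sqrt(6) + sqrt(1794))/148

Group as (sqrt(6) + sqrt(13)) - sqrt(23); multiply by (sqrt(6) + sqrt(13)) + sqrt(23), then rationalise the remaining surd.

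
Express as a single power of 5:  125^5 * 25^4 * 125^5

5^38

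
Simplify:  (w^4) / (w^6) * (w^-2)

w^(-4)

Quotient: (w^-2)
Multiply by (w^-2): add exponents.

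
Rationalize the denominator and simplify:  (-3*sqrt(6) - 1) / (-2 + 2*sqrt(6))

(-19 - 4*sqrt(6))/10

Multiply numerator and denominator by -2*sqrt(6) - 2.
Denominator becomes -20; numerator becomes 8*sqrt(6) + 38.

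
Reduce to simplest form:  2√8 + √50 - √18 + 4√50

2√8 = 4*√2; √50 = 5*√2; √18 = 3*√2; 4√50 = 20*√2
Combine: (4 + 5 - 3 + 20)·√2 = 26*√2

26*√2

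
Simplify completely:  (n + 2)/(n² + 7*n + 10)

1/(n + 5)

Factor: n² + 7*n + 10 = (n + 5)·(n + 2)
Cancel the common factor (n + 2).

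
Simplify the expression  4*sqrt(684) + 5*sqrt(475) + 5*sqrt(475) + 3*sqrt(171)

4*sqrt(684) = 24*sqrt(19); 5*sqrt(475) = 25*sqrt(19); 5*sqrt(475) = 25*sqrt(19); 3*sqrt(171) = 9*sqrt(19)
Combine: (24 + 25 + 25 + 9)·sqrt(19) = 83*sqrt(19)

83*sqrt(19)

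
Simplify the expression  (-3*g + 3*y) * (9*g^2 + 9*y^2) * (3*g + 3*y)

Telescope via difference of squares: ((3*y)+(3*g))((3*y)-(3*g)) = -9*g^2 + 9*y^2, then repeat with the next factor.

-81*g^4 + 81*y^4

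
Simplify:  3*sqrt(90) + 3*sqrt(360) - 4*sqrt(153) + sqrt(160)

-12*sqrt(17) + 31*sqrt(10)

3*sqrt(90) = 9*sqrt(10); 3*sqrt(360) = 18*sqrt(10); 4*sqrt(153) = 12*sqrt(17); sqrt(160) = 4*sqrt(10)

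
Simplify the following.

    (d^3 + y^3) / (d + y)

d^2 - d*y + y^2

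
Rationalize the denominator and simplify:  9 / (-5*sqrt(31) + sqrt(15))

(-45*sqrt(31) - 9*sqrt(15))/760

Multiply numerator and denominator by sqrt(15) + 5*sqrt(31).
Denominator becomes -760; numerator becomes 9*sqrt(15) + 45*sqrt(31).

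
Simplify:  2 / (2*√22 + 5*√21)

(-4*√22 + 10*√21)/437

Multiply numerator and denominator by -2*√22 + 5*√21.
Denominator becomes 437; numerator becomes -4*√22 + 10*√21.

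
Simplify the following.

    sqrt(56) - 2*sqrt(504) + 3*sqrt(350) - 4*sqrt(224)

-11*sqrt(14)

sqrt(56) = 2*sqrt(14); 2*sqrt(504) = 12*sqrt(14); 3*sqrt(350) = 15*sqrt(14); 4*sqrt(224) = 16*sqrt(14)
Combine: (2 - 12 + 15 - 16)·sqrt(14) = -11*sqrt(14)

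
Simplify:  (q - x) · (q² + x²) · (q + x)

Telescope via difference of squares: (q+x)(q-x) = q² - x², then repeat with the next factor.

q⁴ - x⁴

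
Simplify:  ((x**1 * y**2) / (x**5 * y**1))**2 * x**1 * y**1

y**3/x**7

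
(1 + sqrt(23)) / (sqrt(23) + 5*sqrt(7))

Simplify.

Multiply numerator and denominator by -5*sqrt(7) + sqrt(23).
Denominator becomes -152; numerator becomes -5*sqrt(161) - 5*sqrt(7) + sqrt(23) + 23.

(-23 - sqrt(23) + 5*sqrt(7) + 5*sqrt(161))/152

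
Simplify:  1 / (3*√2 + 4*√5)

Multiply numerator and denominator by -3*√2 + 4*√5.
Denominator becomes 62; numerator becomes -3*√2 + 4*√5.

(-3*√2 + 4*√5)/62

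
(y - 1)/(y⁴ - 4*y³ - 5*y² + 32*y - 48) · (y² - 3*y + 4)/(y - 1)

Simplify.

1/(y² - y - 12)

Factor: y⁴ - 4*y³ - 5*y² + 32*y - 48 = (y + 3)·(y - 4)·(y² - 3*y + 4)
Cancel the common factors (y² - 3*y + 4), (y - 1).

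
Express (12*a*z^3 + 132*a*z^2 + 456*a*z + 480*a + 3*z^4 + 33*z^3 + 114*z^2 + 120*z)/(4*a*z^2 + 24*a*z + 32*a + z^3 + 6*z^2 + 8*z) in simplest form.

Factor: 12*a*z^3 + 132*a*z^2 + 456*a*z + 480*a + 3*z^4 + 33*z^3 + 114*z^2 + 120*z = 3*(4*a + z)*(z + 2)*(z + 4)*(z + 5);  4*a*z^2 + 24*a*z + 32*a + z^3 + 6*z^2 + 8*z = (4*a + z)*(z + 4)*(z + 2)
Cancel the common factors (z + 4), (z + 2), (4*a + z).

3*z + 15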